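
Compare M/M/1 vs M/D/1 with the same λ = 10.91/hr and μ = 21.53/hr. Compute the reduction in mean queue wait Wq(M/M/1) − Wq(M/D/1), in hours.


ρ = 10.91/21.53 = 0.5067
Wq(M/M/1) = ρ/(μ−λ) = 0.5067/10.62 = 0.04772 hr
Wq(M/D/1) = ρ/(2(μ−λ)) = 0.02386 hr
Savings = 0.04772 − 0.02386 = 0.02386 hr

Final: 0.02386 hr


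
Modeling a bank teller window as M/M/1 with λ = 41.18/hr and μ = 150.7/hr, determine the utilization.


ρ = λ/μ = 41.18/150.7 = 0.2733

Final: 0.2733


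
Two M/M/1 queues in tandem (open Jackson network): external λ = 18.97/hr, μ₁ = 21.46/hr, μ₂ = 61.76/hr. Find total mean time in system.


Each node sees arrival rate λ = 18.97/hr (tandem ⇒ throughput preserved).
W₁ = 1/(μ₁−λ) = 1/(21.46−18.97) = 0.40161 hr
W₂ = 1/(μ₂−λ) = 1/(61.76−18.97) = 0.02337 hr
W_total = W₁ + W₂ = 0.40161 + 0.02337 = 0.42498 hr

Final: 0.42498 hr


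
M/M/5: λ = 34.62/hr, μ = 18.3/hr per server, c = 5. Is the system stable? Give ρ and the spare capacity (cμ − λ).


Total capacity cμ = 5·18.3 = 91.50/hr
ρ = λ/(cμ) = 34.62/91.50 = 0.3784
Stable ⇔ ρ < 1: YES
Spare capacity = cμ − λ = 91.50 − 34.62 = 56.88/hr

Final: ρ = 0.3784; stable; margin = 56.88/hr


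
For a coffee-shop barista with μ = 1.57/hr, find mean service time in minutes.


Mean service time = 1/μ = 1/1.57 hour = 0.63694 hour
In minutes: 0.63694 × 60 = 38.2166 min

Final: 38.2166 min


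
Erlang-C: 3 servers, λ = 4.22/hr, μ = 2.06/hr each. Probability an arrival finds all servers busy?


a = λ/μ = 2.0485; ρ = a/3 = 0.6828
P₀ = 0.103471 (from M/M/c formula)
C(c,a) = [a^c/(c!(1−ρ))]·P₀ = [8.59678/(6·0.3172)]·0.103471
= 4.51769·0.103471 = 0.467452

Final: 0.467452


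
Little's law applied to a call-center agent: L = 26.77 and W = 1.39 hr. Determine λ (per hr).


λ = L/W = 26.77/1.39 = 19.2590 /hr

Final: 19.2590 /hr


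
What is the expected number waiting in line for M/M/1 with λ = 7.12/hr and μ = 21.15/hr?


ρ = 7.12/21.15 = 0.3366
Lq = ρ²/(1−ρ) = 0.1133/0.6634 = 0.1708

Final: 0.1708


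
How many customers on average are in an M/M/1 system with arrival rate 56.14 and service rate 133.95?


ρ = λ/μ = 56.14/133.95 = 0.4191
L = ρ/(1−ρ) = 0.4191/(1 − 0.4191) = 0.4191/0.5809 = 0.7215

Final: 0.7215


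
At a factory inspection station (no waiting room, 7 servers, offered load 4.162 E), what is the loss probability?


B(c,a) = (a^c/c!) / Σ_{k=0}^{c} a^k/k!
a^7/7! = 4.292240
Σ terms (k=0..7): 1.00000 + 4.16200 + 8.66112 + 12.01586 + 12.50251 + 10.40709 + 7.21905 + 4.29224 = 60.259865
B = 4.292240/60.259865 = 0.071229

Final: 0.071229


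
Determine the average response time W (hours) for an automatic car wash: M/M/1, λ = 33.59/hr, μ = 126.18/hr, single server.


W = 1/(μ−λ) = 1/(126.18 − 33.59) = 1/92.59 = 0.01080 hr

Final: 0.01080 hr


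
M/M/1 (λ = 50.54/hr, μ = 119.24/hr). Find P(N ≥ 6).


ρ = 50.54/119.24 = 0.4239
P(N ≥ n) = ρ^n = 0.4239^6 = 0.005798

Final: 0.005798


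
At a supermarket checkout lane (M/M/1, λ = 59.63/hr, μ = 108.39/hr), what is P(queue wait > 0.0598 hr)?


ρ = 59.63/108.39 = 0.5501
P(Wq > t) = ρ·e^{−(μ−λ)t} = 0.5501·e^{−2.9158}
= 0.5501·0.054158 = 0.029795

Final: 0.029795


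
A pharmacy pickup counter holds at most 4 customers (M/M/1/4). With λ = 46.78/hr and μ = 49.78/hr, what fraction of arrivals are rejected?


ρ = λ/μ = 46.78/49.78 = 0.9397
P_K = (1−ρ)ρ^K/(1−ρ^(K+1)) = (0.06027·0.779868)/(1 − 0.732869)
= 0.046999/0.267131 = 0.175940

Final: 0.175940


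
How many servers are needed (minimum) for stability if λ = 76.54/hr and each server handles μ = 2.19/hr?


Stability requires cμ > λ ⇔ c > λ/μ.
λ/μ = 76.54/2.19 = 34.9498
Minimum integer c = ⌊34.9498⌋ + 1 = 35
Check: 35·2.19 = 76.65 > 76.54, while 34·2.19 = 74.46 ≤ 76.54

Final: 35 servers


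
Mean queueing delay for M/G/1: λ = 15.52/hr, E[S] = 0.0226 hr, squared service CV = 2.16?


ρ = λ·E[S] = 15.52·0.0226 = 0.3508
E[S²] = E[S]²(1+C_s²) = 0.0226²·(1+2.16) = 0.001614
Wq = λ·E[S²]/(2(1−ρ)) = 15.52·0.001614/(2·0.6492) = 0.01929 hr

Final: 0.01929 hr


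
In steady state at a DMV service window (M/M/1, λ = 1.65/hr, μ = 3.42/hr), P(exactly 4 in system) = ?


ρ = 1.65/3.42 = 0.4825
P_n = (1−ρ)·ρ^n = (1 − 0.4825)·0.4825^4 = 0.5175·0.054179 = 0.028040

Final: 0.028040


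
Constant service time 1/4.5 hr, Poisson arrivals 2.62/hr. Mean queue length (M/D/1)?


ρ = 2.62/4.5 = 0.5822
M/D/1: Lq = ρ²/(2(1−ρ)) = 0.3390/(2·0.4178) = 0.40570

Final: 0.40570


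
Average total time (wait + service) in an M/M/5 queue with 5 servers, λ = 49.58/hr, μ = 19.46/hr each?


a = 2.5478; ρ = 0.5096; P₀ = 0.076164
Lq = P₀·a^c·ρ/(c!(1−ρ)²) = 0.14435
Wq = Lq/λ = 0.14435/49.58 = 0.002911 hr
W = Wq + 1/μ = 0.002911 + 0.05139 = 0.05430 hr

Final: 0.05430 hr


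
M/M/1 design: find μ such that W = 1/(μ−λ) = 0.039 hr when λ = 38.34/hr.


W = 1/(μ−λ) ⇒ μ − λ = 1/W = 1/0.039 = 25.6410
μ = λ + 1/W = 38.34 + 25.6410 = 63.9810 per hr

Final: 63.9810 /hr


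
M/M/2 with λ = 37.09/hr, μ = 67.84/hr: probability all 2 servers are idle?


a = λ/μ = 37.09/67.84 = 0.5467; ρ = a/c = 0.2734
Σ_{k=0}^{1} a^k/k! (terms k=0..1) = 1.00000 + 0.54673 = 1.54673
Tail: a^2/(2!(1−ρ)) = 0.29891/(2·0.7266) = 0.20568
P₀ = 1/(1.54673 + 0.20568) = 1/1.75241 = 0.570643

Final: 0.570643


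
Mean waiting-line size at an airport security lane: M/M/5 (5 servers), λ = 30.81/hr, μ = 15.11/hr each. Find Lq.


a = λ/μ = 2.0390; ρ = a/5 = 0.4078
P₀ = 0.129080
Lq = P₀·a^c·ρ / (c!·(1−ρ)²) = 0.129080·35.24814·0.4078/(120·0.35069)
= 0.04409

Final: 0.04409


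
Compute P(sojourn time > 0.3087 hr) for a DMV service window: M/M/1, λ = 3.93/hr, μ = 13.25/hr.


W ~ Exponential(μ−λ) for M/M/1.
μ − λ = 13.25 − 3.93 = 9.3200
P(W > t) = e^{−(μ−λ)t} = e^{−2.8771} = 0.056299

Final: 0.056299


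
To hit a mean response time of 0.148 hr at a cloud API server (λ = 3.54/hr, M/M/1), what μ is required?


W = 1/(μ−λ) ⇒ μ − λ = 1/W = 1/0.148 = 6.7568
μ = λ + 1/W = 3.54 + 6.7568 = 10.2968 per hr

Final: 10.2968 /hr


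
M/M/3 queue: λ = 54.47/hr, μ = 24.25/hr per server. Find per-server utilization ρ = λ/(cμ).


ρ = λ/(cμ) = 54.47/(3·24.25) = 54.47/72.75 = 0.7487

Final: 0.7487


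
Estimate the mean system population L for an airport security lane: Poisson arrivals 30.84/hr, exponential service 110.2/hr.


ρ = λ/μ = 30.84/110.2 = 0.2799
L = ρ/(1−ρ) = 0.2799/(1 − 0.2799) = 0.2799/0.7201 = 0.3886

Final: 0.3886


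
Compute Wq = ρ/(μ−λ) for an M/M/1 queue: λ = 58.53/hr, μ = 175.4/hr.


ρ = 58.53/175.4 = 0.3337
Wq = ρ/(μ−λ) = 0.3337/(175.4 − 58.53) = 0.3337/116.87 = 0.002855 hr

Final: 0.002855 hr


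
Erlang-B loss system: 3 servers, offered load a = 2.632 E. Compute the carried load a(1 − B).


B(3,2.632) = 0.299849 (Erlang-B)
Carried load = a(1 − B) = 2.632·(1 − 0.299849) = 2.632·0.700151 = 1.8428 E

Final: 1.8428 Erlangs


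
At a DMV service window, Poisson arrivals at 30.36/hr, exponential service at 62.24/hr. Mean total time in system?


W = 1/(μ−λ) = 1/(62.24 − 30.36) = 1/31.88 = 0.03137 hr

Final: 0.03137 hr


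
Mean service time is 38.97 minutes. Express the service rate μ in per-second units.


μ = 1/(service time) in consistent units.
1 second = 0.0166667 min, so μ = 0.0166667/38.97 = 0.0004277 per second

Final: 0.0004277 /sec


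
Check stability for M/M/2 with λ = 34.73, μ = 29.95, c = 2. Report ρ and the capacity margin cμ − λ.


Total capacity cμ = 2·29.95 = 59.90/hr
ρ = λ/(cμ) = 34.73/59.90 = 0.5798
Stable ⇔ ρ < 1: YES
Spare capacity = cμ − λ = 59.90 − 34.73 = 25.17/hr

Final: ρ = 0.5798; stable; margin = 25.17/hr


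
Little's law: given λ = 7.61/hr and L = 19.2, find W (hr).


W = L/λ = 19.2/7.61 = 2.5230 hr

Final: 2.5230 hr


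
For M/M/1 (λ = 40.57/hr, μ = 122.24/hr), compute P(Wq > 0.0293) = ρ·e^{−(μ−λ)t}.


ρ = 40.57/122.24 = 0.3319
P(Wq > t) = ρ·e^{−(μ−λ)t} = 0.3319·e^{−2.3929}
= 0.3319·0.091362 = 0.030322

Final: 0.030322


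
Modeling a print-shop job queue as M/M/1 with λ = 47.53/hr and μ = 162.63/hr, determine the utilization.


ρ = λ/μ = 47.53/162.63 = 0.2923

Final: 0.2923


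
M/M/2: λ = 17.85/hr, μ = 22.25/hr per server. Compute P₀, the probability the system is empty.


a = λ/μ = 17.85/22.25 = 0.8022; ρ = a/c = 0.4011
Σ_{k=0}^{1} a^k/k! (terms k=0..1) = 1.00000 + 0.80225 = 1.80225
Tail: a^2/(2!(1−ρ)) = 0.64360/(2·0.5989) = 0.53734
P₀ = 1/(1.80225 + 0.53734) = 1/2.33959 = 0.427426

Final: 0.427426


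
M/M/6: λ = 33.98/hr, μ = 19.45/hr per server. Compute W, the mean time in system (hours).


a = 1.7470; ρ = 0.2912; P₀ = 0.174176
Lq = P₀·a^c·ρ/(c!(1−ρ)²) = 0.003986
Wq = Lq/λ = 0.003986/33.98 = 0.0001173 hr
W = Wq + 1/μ = 0.0001173 + 0.05141 = 0.05153 hr

Final: 0.05153 hr


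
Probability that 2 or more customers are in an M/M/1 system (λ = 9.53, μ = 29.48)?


ρ = 9.53/29.48 = 0.3233
P(N ≥ n) = ρ^n = 0.3233^2 = 0.104504

Final: 0.104504


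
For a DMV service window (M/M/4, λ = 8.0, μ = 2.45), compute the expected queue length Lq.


a = λ/μ = 3.2653; ρ = a/4 = 0.8163
P₀ = 0.024279
Lq = P₀·a^c·ρ / (c!·(1−ρ)²) = 0.024279·113.68302·0.8163/(24·0.03374)
= 2.78280

Final: 2.78280


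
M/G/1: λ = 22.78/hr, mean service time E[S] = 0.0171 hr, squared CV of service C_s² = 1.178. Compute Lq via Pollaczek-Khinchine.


ρ = λ·E[S] = 22.78·0.0171 = 0.3895
Lq = ρ²(1+C_s²)/(2(1−ρ)) = 0.1517·(1+1.178)/(2·0.6105)
= 0.1517·2.1780/1.2209 = 0.27069

Final: 0.27069


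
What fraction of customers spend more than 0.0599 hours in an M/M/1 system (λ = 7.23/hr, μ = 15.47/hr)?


W ~ Exponential(μ−λ) for M/M/1.
μ − λ = 15.47 − 7.23 = 8.2400
P(W > t) = e^{−(μ−λ)t} = e^{−0.4936} = 0.610440

Final: 0.610440


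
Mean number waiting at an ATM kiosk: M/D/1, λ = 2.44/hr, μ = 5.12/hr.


ρ = 2.44/5.12 = 0.4766
M/D/1: Lq = ρ²/(2(1−ρ)) = 0.2271/(2·0.5234) = 0.21694

Final: 0.21694


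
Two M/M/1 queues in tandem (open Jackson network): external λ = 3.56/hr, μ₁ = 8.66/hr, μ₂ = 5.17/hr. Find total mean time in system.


Each node sees arrival rate λ = 3.56/hr (tandem ⇒ throughput preserved).
W₁ = 1/(μ₁−λ) = 1/(8.66−3.56) = 0.19608 hr
W₂ = 1/(μ₂−λ) = 1/(5.17−3.56) = 0.62112 hr
W_total = W₁ + W₂ = 0.19608 + 0.62112 = 0.81720 hr

Final: 0.81720 hr


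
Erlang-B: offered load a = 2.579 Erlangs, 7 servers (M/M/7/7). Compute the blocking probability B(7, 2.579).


B(c,a) = (a^c/c!) / Σ_{k=0}^{c} a^k/k!
a^7/7! = 0.150567
Σ terms (k=0..7): 1.00000 + 2.57900 + 3.32562 + 2.85893 + 1.84329 + 0.95077 + 0.40867 + 0.15057 = 13.116847
B = 0.150567/13.116847 = 0.011479

Final: 0.011479


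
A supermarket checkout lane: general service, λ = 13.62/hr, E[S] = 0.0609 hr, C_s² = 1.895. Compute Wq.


ρ = λ·E[S] = 13.62·0.0609 = 0.8295
E[S²] = E[S]²(1+C_s²) = 0.0609²·(1+1.895) = 0.010737
Wq = λ·E[S²]/(2(1−ρ)) = 13.62·0.010737/(2·0.1705) = 0.42874 hr

Final: 0.42874 hr


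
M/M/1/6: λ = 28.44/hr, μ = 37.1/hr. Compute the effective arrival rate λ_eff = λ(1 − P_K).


ρ = 0.7666; P_K = (1−ρ)ρ^6/(1−ρ^7) = 0.056093
λ_eff = λ(1 − P_K) = 28.44·(1 − 0.056093) = 28.44·0.943907 = 26.8447 /hr

Final: 26.8447 /hr


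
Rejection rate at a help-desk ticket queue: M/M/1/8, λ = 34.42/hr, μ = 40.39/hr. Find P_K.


ρ = λ/μ = 34.42/40.39 = 0.8522
P_K = (1−ρ)ρ^K/(1−ρ^(K+1)) = (0.1478·0.278161)/(1 − 0.237046)
= 0.041115/0.762954 = 0.053889

Final: 0.053889


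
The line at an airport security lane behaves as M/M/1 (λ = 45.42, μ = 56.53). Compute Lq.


ρ = 45.42/56.53 = 0.8035
Lq = ρ²/(1−ρ) = 0.6456/0.1965 = 3.2847

Final: 3.2847


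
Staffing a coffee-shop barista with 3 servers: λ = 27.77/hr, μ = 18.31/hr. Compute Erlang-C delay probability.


a = λ/μ = 1.5167; ρ = a/3 = 0.5056
P₀ = 0.206495 (from M/M/c formula)
C(c,a) = [a^c/(c!(1−ρ))]·P₀ = [3.48869/(6·0.4944)]·0.206495
= 1.17596·0.206495 = 0.242829

Final: 0.242829


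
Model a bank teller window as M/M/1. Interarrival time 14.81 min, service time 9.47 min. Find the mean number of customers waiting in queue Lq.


λ = 60/14.81 = 4.0513 /hr
μ = 60/9.47 = 6.3358 /hr
ρ = λ/μ = 4.0513/6.3358 = 0.6394
Lq = ρ²/(1−ρ) = 0.4089/0.3606 = 1.1340

Final: 1.1340


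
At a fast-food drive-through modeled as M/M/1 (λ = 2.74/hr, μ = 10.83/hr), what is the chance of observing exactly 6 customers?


ρ = 2.74/10.83 = 0.2530
P_n = (1−ρ)·ρ^n = (1 − 0.2530)·0.2530^6 = 0.7470·0.0002623 = 0.0001959

Final: 0.0001959


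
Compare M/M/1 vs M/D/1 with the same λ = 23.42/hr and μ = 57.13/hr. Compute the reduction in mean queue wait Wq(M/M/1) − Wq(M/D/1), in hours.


ρ = 23.42/57.13 = 0.4099
Wq(M/M/1) = ρ/(μ−λ) = 0.4099/33.71 = 0.01216 hr
Wq(M/D/1) = ρ/(2(μ−λ)) = 0.006080 hr
Savings = 0.01216 − 0.006080 = 0.006080 hr

Final: 0.006080 hr


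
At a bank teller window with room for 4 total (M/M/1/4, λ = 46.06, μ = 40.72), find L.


ρ = 46.06/40.72 = 1.1311
L = ρ[1 − (K+1)ρ^K + Kρ^(K+1)] / [(1−ρ)(1−ρ^(K+1))]
Numerator: 1.1311·(1 − 5·1.637060 + 4·1.851743) = 0.250743
Denominator: (-0.1311)·(-0.851743) = 0.111697
L = 0.250743/0.111697 = 2.2448

Final: 2.2448


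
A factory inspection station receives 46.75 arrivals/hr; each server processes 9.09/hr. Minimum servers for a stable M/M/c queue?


Stability requires cμ > λ ⇔ c > λ/μ.
λ/μ = 46.75/9.09 = 5.1430
Minimum integer c = ⌊5.1430⌋ + 1 = 6
Check: 6·9.09 = 54.54 > 46.75, while 5·9.09 = 45.45 ≤ 46.75

Final: 6 servers


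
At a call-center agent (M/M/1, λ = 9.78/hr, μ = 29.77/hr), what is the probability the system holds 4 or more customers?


ρ = 9.78/29.77 = 0.3285
P(N ≥ n) = ρ^n = 0.3285^4 = 0.011648

Final: 0.011648


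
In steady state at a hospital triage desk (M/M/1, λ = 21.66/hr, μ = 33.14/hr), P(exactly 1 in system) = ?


ρ = 21.66/33.14 = 0.6536
P_n = (1−ρ)·ρ^n = (1 − 0.6536)·0.6536^1 = 0.3464·0.653591 = 0.226410

Final: 0.226410


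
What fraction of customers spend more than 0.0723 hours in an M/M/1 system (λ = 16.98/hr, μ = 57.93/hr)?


W ~ Exponential(μ−λ) for M/M/1.
μ − λ = 57.93 − 16.98 = 40.9500
P(W > t) = e^{−(μ−λ)t} = e^{−2.9607} = 0.051783

Final: 0.051783


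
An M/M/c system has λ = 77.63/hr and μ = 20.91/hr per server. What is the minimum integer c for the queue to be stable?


Stability requires cμ > λ ⇔ c > λ/μ.
λ/μ = 77.63/20.91 = 3.7126
Minimum integer c = ⌊3.7126⌋ + 1 = 4
Check: 4·20.91 = 83.64 > 77.63, while 3·20.91 = 62.73 ≤ 77.63

Final: 4 servers


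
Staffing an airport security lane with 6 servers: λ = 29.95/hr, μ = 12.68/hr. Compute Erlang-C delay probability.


a = λ/μ = 2.3620; ρ = a/6 = 0.3937
P₀ = 0.093853 (from M/M/c formula)
C(c,a) = [a^c/(c!(1−ρ))]·P₀ = [173.64626/(720·0.6063)]·0.093853
= 0.39776·0.093853 = 0.037331

Final: 0.037331


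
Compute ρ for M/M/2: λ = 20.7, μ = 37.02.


ρ = λ/(cμ) = 20.7/(2·37.02) = 20.7/74.04 = 0.2796

Final: 0.2796


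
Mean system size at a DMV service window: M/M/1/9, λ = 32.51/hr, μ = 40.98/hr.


ρ = 32.51/40.98 = 0.7933
L = ρ[1 − (K+1)ρ^K + Kρ^(K+1)] / [(1−ρ)(1−ρ^(K+1))]
Numerator: 0.7933·(1 − 10·0.124453 + 9·0.098730) = 0.510928
Denominator: (0.2067)·(0.901270) = 0.186280
L = 0.510928/0.186280 = 2.7428

Final: 2.7428


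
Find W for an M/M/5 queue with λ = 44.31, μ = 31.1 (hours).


a = 1.4248; ρ = 0.2850; P₀ = 0.240277
Lq = P₀·a^c·ρ/(c!(1−ρ)²) = 0.006551
Wq = Lq/λ = 0.006551/44.31 = 0.0001479 hr
W = Wq + 1/μ = 0.0001479 + 0.03215 = 0.03230 hr

Final: 0.03230 hr


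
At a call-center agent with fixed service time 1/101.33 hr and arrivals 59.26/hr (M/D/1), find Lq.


ρ = 59.26/101.33 = 0.5848
M/D/1: Lq = ρ²/(2(1−ρ)) = 0.3420/(2·0.4152) = 0.41189

Final: 0.41189


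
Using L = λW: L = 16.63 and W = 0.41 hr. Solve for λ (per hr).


λ = L/W = 16.63/0.41 = 40.5610 /hr

Final: 40.5610 /hr


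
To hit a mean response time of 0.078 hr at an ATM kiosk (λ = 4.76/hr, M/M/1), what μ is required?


W = 1/(μ−λ) ⇒ μ − λ = 1/W = 1/0.078 = 12.8205
μ = λ + 1/W = 4.76 + 12.8205 = 17.5805 per hr

Final: 17.5805 /hr


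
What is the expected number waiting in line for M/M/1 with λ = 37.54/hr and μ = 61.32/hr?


ρ = 37.54/61.32 = 0.6122
Lq = ρ²/(1−ρ) = 0.3748/0.3878 = 0.9664

Final: 0.9664


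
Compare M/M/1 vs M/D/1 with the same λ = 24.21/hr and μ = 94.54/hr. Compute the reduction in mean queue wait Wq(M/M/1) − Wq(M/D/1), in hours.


ρ = 24.21/94.54 = 0.2561
Wq(M/M/1) = ρ/(μ−λ) = 0.2561/70.33 = 0.003641 hr
Wq(M/D/1) = ρ/(2(μ−λ)) = 0.001821 hr
Savings = 0.003641 − 0.001821 = 0.001821 hr

Final: 0.001821 hr


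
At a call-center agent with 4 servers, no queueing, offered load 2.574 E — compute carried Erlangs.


B(4,2.574) = 0.158247 (Erlang-B)
Carried load = a(1 − B) = 2.574·(1 − 0.158247) = 2.574·0.841753 = 2.1667 E

Final: 2.1667 Erlangs


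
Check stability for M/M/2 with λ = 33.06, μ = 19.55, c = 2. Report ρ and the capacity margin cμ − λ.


Total capacity cμ = 2·19.55 = 39.10/hr
ρ = λ/(cμ) = 33.06/39.10 = 0.8455
Stable ⇔ ρ < 1: YES
Spare capacity = cμ − λ = 39.10 − 33.06 = 6.04/hr

Final: ρ = 0.8455; stable; margin = 6.04/hr


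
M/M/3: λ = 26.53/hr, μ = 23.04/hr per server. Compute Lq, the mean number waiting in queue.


a = λ/μ = 1.1515; ρ = a/3 = 0.3838
P₀ = 0.309848
Lq = P₀·a^c·ρ / (c!·(1−ρ)²) = 0.309848·1.52674·0.3838/(6·0.37967)
= 0.07971

Final: 0.07971


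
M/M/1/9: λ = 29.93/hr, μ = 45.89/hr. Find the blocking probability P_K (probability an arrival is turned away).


ρ = λ/μ = 29.93/45.89 = 0.6522
P_K = (1−ρ)ρ^K/(1−ρ^(K+1)) = (0.3478·0.021355)/(1 − 0.013928)
= 0.007427/0.986072 = 0.007532

Final: 0.007532


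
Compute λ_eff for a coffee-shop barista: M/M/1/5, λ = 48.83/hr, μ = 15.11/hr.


ρ = 3.2316; P_K = (1−ρ)ρ^5/(1−ρ^6) = 0.691166
λ_eff = λ(1 − P_K) = 48.83·(1 − 0.691166) = 48.83·0.308834 = 15.0804 /hr

Final: 15.0804 /hr


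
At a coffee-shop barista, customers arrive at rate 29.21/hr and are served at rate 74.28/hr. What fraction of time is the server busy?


ρ = λ/μ = 29.21/74.28 = 0.3932

Final: 0.3932


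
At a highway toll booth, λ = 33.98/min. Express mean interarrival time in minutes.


Mean interarrival time = 1/λ = 1/33.98 minute = 0.02943 minute
In minutes: 0.02943 × 1 = 0.02943 min

Final: 0.02943 min


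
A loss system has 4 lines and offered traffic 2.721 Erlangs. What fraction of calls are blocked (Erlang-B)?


B(c,a) = (a^c/c!) / Σ_{k=0}^{c} a^k/k!
a^4/4! = 2.284036
Σ terms (k=0..4): 1.00000 + 2.72100 + 3.70192 + 3.35764 + 2.28404 = 13.064598
B = 2.284036/13.064598 = 0.174826

Final: 0.174826


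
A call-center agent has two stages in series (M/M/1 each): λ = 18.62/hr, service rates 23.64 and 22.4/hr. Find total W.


Each node sees arrival rate λ = 18.62/hr (tandem ⇒ throughput preserved).
W₁ = 1/(μ₁−λ) = 1/(23.64−18.62) = 0.19920 hr
W₂ = 1/(μ₂−λ) = 1/(22.4−18.62) = 0.26455 hr
W_total = W₁ + W₂ = 0.19920 + 0.26455 = 0.46375 hr

Final: 0.46375 hr


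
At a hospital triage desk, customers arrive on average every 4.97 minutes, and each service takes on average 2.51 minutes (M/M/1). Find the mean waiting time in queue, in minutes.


λ = 60/4.97 = 12.0724 /hr
μ = 60/2.51 = 23.9044 /hr
ρ = λ/μ = 12.0724/23.9044 = 0.5050
Wq = ρ/(μ−λ) = 0.5050/(23.9044−12.0724) = 0.04268 hr
In minutes: 0.04268·60 = 2.561 min

Final: 2.561 min


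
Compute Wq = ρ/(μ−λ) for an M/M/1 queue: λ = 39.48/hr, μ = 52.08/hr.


ρ = 39.48/52.08 = 0.7581
Wq = ρ/(μ−λ) = 0.7581/(52.08 − 39.48) = 0.7581/12.60 = 0.06016 hr

Final: 0.06016 hr


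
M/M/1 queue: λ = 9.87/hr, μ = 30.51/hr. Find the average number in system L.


ρ = λ/μ = 9.87/30.51 = 0.3235
L = ρ/(1−ρ) = 0.3235/(1 − 0.3235) = 0.3235/0.6765 = 0.4782

Final: 0.4782


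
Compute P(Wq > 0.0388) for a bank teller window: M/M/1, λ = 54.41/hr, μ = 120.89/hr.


ρ = 54.41/120.89 = 0.4501
P(Wq > t) = ρ·e^{−(μ−λ)t} = 0.4501·e^{−2.5794}
= 0.4501·0.075818 = 0.034124

Final: 0.034124


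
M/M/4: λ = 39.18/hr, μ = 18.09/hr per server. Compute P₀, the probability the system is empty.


a = λ/μ = 39.18/18.09 = 2.1658; ρ = a/c = 0.5415
Σ_{k=0}^{3} a^k/k! (terms k=0..3) = 1.00000 + 2.16584 + 2.34543 + 1.69327 = 7.20453
Tail: a^4/(4!(1−ρ)) = 22.00409/(24·0.4585) = 1.99947
P₀ = 1/(7.20453 + 1.99947) = 1/9.20400 = 0.108648

Final: 0.108648


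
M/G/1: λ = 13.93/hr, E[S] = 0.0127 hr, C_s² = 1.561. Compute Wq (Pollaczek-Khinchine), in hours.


ρ = λ·E[S] = 13.93·0.0127 = 0.1769
E[S²] = E[S]²(1+C_s²) = 0.0127²·(1+1.561) = 0.0004131
Wq = λ·E[S²]/(2(1−ρ)) = 13.93·0.0004131/(2·0.8231) = 0.003495 hr

Final: 0.003495 hr


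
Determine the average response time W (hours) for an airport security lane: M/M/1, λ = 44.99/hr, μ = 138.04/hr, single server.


W = 1/(μ−λ) = 1/(138.04 − 44.99) = 1/93.05 = 0.01075 hr

Final: 0.01075 hr


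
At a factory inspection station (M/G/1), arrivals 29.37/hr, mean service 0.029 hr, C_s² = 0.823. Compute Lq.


ρ = λ·E[S] = 29.37·0.029 = 0.8517
Lq = ρ²(1+C_s²)/(2(1−ρ)) = 0.7254·(1+0.823)/(2·0.1483)
= 0.7254·1.8230/0.2965 = 4.45972

Final: 4.45972


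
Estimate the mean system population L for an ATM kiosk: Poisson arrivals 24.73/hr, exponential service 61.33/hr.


ρ = λ/μ = 24.73/61.33 = 0.4032
L = ρ/(1−ρ) = 0.4032/(1 − 0.4032) = 0.4032/0.5968 = 0.6757

Final: 0.6757


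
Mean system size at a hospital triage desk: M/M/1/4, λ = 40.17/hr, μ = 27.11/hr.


ρ = 40.17/27.11 = 1.4817
L = ρ[1 − (K+1)ρ^K + Kρ^(K+1)] / [(1−ρ)(1−ρ^(K+1))]
Numerator: 1.4817·(1 − 5·4.820469 + 4·7.142686) = 8.102756
Denominator: (-0.4817)·(-6.142686) = 2.959184
L = 8.102756/2.959184 = 2.7382

Final: 2.7382


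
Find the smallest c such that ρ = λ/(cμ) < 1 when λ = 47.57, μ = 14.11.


Stability requires cμ > λ ⇔ c > λ/μ.
λ/μ = 47.57/14.11 = 3.3714
Minimum integer c = ⌊3.3714⌋ + 1 = 4
Check: 4·14.11 = 56.44 > 47.57, while 3·14.11 = 42.33 ≤ 47.57

Final: 4 servers


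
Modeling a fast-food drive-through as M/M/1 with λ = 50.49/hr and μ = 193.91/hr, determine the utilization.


ρ = λ/μ = 50.49/193.91 = 0.2604

Final: 0.2604


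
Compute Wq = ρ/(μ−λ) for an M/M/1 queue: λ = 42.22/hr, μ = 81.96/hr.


ρ = 42.22/81.96 = 0.5151
Wq = ρ/(μ−λ) = 0.5151/(81.96 − 42.22) = 0.5151/39.74 = 0.01296 hr

Final: 0.01296 hr


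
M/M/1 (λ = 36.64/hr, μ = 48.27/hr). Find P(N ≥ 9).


ρ = 36.64/48.27 = 0.7591
P(N ≥ n) = ρ^n = 0.7591^9 = 0.083657

Final: 0.083657


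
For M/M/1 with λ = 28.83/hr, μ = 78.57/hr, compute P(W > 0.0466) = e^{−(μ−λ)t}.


W ~ Exponential(μ−λ) for M/M/1.
μ − λ = 78.57 − 28.83 = 49.7400
P(W > t) = e^{−(μ−λ)t} = e^{−2.3179} = 0.098482

Final: 0.098482


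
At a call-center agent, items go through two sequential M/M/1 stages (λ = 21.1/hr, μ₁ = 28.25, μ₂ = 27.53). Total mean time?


Each node sees arrival rate λ = 21.1/hr (tandem ⇒ throughput preserved).
W₁ = 1/(μ₁−λ) = 1/(28.25−21.1) = 0.13986 hr
W₂ = 1/(μ₂−λ) = 1/(27.53−21.1) = 0.15552 hr
W_total = W₁ + W₂ = 0.13986 + 0.15552 = 0.29538 hr

Final: 0.29538 hr


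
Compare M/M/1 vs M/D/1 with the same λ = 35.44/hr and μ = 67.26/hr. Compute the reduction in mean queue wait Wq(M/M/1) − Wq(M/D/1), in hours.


ρ = 35.44/67.26 = 0.5269
Wq(M/M/1) = ρ/(μ−λ) = 0.5269/31.82 = 0.01656 hr
Wq(M/D/1) = ρ/(2(μ−λ)) = 0.008280 hr
Savings = 0.01656 − 0.008280 = 0.008280 hr

Final: 0.008280 hr


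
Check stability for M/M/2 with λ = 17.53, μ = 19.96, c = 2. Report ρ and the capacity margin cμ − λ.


Total capacity cμ = 2·19.96 = 39.92/hr
ρ = λ/(cμ) = 17.53/39.92 = 0.4391
Stable ⇔ ρ < 1: YES
Spare capacity = cμ − λ = 39.92 − 17.53 = 22.39/hr

Final: ρ = 0.4391; stable; margin = 22.39/hr


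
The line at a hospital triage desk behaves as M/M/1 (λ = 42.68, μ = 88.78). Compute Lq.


ρ = 42.68/88.78 = 0.4807
Lq = ρ²/(1−ρ) = 0.2311/0.5193 = 0.4451

Final: 0.4451


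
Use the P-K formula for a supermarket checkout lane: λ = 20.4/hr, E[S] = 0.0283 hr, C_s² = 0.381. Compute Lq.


ρ = λ·E[S] = 20.4·0.0283 = 0.5773
Lq = ρ²(1+C_s²)/(2(1−ρ)) = 0.3333·(1+0.381)/(2·0.4227)
= 0.3333·1.3810/0.8454 = 0.54448

Final: 0.54448


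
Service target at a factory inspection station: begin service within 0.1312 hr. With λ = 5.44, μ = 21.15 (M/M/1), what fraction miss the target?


ρ = 5.44/21.15 = 0.2572
P(Wq > t) = ρ·e^{−(μ−λ)t} = 0.2572·e^{−2.0612}
= 0.2572·0.127307 = 0.032745

Final: 0.032745


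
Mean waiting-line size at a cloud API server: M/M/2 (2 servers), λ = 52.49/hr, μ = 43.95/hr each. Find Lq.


a = λ/μ = 1.1943; ρ = a/2 = 0.5972
P₀ = 0.252226
Lq = P₀·a^c·ρ / (c!·(1−ρ)²) = 0.252226·1.42638·0.5972/(2·0.16228)
= 0.66192

Final: 0.66192


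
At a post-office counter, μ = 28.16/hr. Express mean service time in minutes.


Mean service time = 1/μ = 1/28.16 hour = 0.03551 hour
In minutes: 0.03551 × 60 = 2.1307 min

Final: 2.1307 min


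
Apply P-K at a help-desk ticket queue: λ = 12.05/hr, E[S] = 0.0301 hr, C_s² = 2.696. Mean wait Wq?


ρ = λ·E[S] = 12.05·0.0301 = 0.3627
E[S²] = E[S]²(1+C_s²) = 0.0301²·(1+2.696) = 0.003349
Wq = λ·E[S²]/(2(1−ρ)) = 12.05·0.003349/(2·0.6373) = 0.03166 hr

Final: 0.03166 hr


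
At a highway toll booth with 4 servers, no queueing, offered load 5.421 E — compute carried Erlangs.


B(4,5.421) = 0.430172 (Erlang-B)
Carried load = a(1 − B) = 5.421·(1 − 0.430172) = 5.421·0.569828 = 3.0890 E

Final: 3.0890 Erlangs


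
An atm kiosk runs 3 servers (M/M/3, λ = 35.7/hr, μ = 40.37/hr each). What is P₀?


a = λ/μ = 35.7/40.37 = 0.8843; ρ = a/c = 0.2948
Σ_{k=0}^{2} a^k/k! (terms k=0..2) = 1.00000 + 0.88432 + 0.39101 = 2.27533
Tail: a^3/(3!(1−ρ)) = 0.69156/(6·0.7052) = 0.16344
P₀ = 1/(2.27533 + 0.16344) = 1/2.43877 = 0.410043

Final: 0.410043


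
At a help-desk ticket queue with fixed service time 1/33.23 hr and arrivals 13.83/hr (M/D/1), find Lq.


ρ = 13.83/33.23 = 0.4162
M/D/1: Lq = ρ²/(2(1−ρ)) = 0.1732/(2·0.5838) = 0.14835

Final: 0.14835


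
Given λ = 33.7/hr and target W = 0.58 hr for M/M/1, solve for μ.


W = 1/(μ−λ) ⇒ μ − λ = 1/W = 1/0.58 = 1.7241
μ = λ + 1/W = 33.7 + 1.7241 = 35.4241 per hr

Final: 35.4241 /hr


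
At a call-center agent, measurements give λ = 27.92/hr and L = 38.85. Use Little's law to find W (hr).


W = L/λ = 38.85/27.92 = 1.3915 hr

Final: 1.3915 hr


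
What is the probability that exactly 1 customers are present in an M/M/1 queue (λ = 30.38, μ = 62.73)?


ρ = 30.38/62.73 = 0.4843
P_n = (1−ρ)·ρ^n = (1 − 0.4843)·0.4843^1 = 0.5157·0.484298 = 0.249753

Final: 0.249753


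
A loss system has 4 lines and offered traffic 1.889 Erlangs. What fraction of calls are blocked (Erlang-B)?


B(c,a) = (a^c/c!) / Σ_{k=0}^{c} a^k/k!
a^4/4! = 0.530538
Σ terms (k=0..4): 1.00000 + 1.88900 + 1.78416 + 1.12343 + 0.53054 = 6.327125
B = 0.530538/6.327125 = 0.083851

Final: 0.083851


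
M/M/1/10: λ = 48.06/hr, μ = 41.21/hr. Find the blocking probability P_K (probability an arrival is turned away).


ρ = λ/μ = 48.06/41.21 = 1.1662
P_K = (1−ρ)ρ^K/(1−ρ^(K+1)) = (-0.1662·4.653841)/(1 − 5.427411)
= -0.773570/-4.427411 = 0.174723

Final: 0.174723


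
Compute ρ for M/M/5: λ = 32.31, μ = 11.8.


ρ = λ/(cμ) = 32.31/(5·11.8) = 32.31/59.00 = 0.5476

Final: 0.5476


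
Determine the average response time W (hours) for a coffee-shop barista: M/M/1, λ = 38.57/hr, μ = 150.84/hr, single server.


W = 1/(μ−λ) = 1/(150.84 − 38.57) = 1/112.27 = 0.008907 hr

Final: 0.008907 hr


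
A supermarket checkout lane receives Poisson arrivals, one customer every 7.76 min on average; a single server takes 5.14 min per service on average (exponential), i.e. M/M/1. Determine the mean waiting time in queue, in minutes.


λ = 60/7.76 = 7.7320 /hr
μ = 60/5.14 = 11.6732 /hr
ρ = λ/μ = 7.7320/11.6732 = 0.6624
Wq = ρ/(μ−λ) = 0.6624/(11.6732−7.7320) = 0.16806 hr
In minutes: 0.16806·60 = 10.084 min

Final: 10.084 min


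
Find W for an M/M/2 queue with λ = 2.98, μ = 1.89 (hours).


a = 1.5767; ρ = 0.7884; P₀ = 0.118343
Lq = P₀·a^c·ρ/(c!(1−ρ)²) = 2.58911
Wq = Lq/λ = 2.58911/2.98 = 0.86883 hr
W = Wq + 1/μ = 0.86883 + 0.52910 = 1.39793 hr

Final: 1.39793 hr


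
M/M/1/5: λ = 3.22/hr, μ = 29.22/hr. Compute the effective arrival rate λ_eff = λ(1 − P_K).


ρ = 0.1102; P_K = (1−ρ)ρ^5/(1−ρ^6) = 0.00001446
λ_eff = λ(1 − P_K) = 3.22·(1 − 0.00001446) = 3.22·0.999986 = 3.2200 /hr

Final: 3.2200 /hr


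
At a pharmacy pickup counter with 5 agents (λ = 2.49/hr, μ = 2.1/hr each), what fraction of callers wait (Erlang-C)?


a = λ/μ = 1.1857; ρ = a/5 = 0.2371
P₀ = 0.305393 (from M/M/c formula)
C(c,a) = [a^c/(c!(1−ρ))]·P₀ = [2.34369/(120·0.7629)]·0.305393
= 0.02560·0.305393 = 0.007819

Final: 0.007819


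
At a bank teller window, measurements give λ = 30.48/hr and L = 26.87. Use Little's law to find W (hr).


W = L/λ = 26.87/30.48 = 0.8816 hr

Final: 0.8816 hr


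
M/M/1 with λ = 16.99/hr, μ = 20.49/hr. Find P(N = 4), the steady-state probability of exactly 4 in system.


ρ = 16.99/20.49 = 0.8292
P_n = (1−ρ)·ρ^n = (1 − 0.8292)·0.8292^4 = 0.1708·0.472722 = 0.080748

Final: 0.080748


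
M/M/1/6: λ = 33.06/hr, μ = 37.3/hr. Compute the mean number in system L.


ρ = 33.06/37.3 = 0.8863
L = ρ[1 − (K+1)ρ^K + Kρ^(K+1)] / [(1−ρ)(1−ρ^(K+1))]
Numerator: 0.8863·(1 − 7·0.484802 + 6·0.429693) = 0.163568
Denominator: (0.1137)·(0.570307) = 0.064828
L = 0.163568/0.064828 = 2.5231

Final: 2.5231


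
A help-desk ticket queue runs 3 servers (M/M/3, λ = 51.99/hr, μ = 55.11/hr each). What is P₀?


a = λ/μ = 51.99/55.11 = 0.9434; ρ = a/c = 0.3145
Σ_{k=0}^{2} a^k/k! (terms k=0..2) = 1.00000 + 0.94339 + 0.44499 = 2.38837
Tail: a^3/(3!(1−ρ)) = 0.83959/(6·0.6855) = 0.20412
P₀ = 1/(2.38837 + 0.20412) = 1/2.59249 = 0.385729

Final: 0.385729


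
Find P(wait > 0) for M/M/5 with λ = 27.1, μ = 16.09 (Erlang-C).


a = λ/μ = 1.6843; ρ = a/5 = 0.3369
P₀ = 0.185027 (from M/M/c formula)
C(c,a) = [a^c/(c!(1−ρ))]·P₀ = [13.55396/(120·0.6631)]·0.185027
= 0.17032·0.185027 = 0.031515

Final: 0.031515


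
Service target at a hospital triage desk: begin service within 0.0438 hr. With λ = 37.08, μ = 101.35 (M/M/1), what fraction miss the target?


ρ = 37.08/101.35 = 0.3659
P(Wq > t) = ρ·e^{−(μ−λ)t} = 0.3659·e^{−2.8150}
= 0.3659·0.059903 = 0.021916

Final: 0.021916


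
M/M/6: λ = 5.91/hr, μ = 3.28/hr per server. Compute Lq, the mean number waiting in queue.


a = λ/μ = 1.8018; ρ = a/6 = 0.3003
P₀ = 0.164868
Lq = P₀·a^c·ρ / (c!·(1−ρ)²) = 0.164868·34.22014·0.3003/(720·0.48957)
= 0.004807

Final: 0.004807


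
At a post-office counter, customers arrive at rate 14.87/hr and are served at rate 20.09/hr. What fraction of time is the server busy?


ρ = λ/μ = 14.87/20.09 = 0.7402

Final: 0.7402


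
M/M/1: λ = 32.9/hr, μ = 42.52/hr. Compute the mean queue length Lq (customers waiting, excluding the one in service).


ρ = 32.9/42.52 = 0.7738
Lq = ρ²/(1−ρ) = 0.5987/0.2262 = 2.6462

Final: 2.6462


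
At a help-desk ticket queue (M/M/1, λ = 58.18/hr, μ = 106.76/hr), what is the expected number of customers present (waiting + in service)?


ρ = λ/μ = 58.18/106.76 = 0.5450
L = ρ/(1−ρ) = 0.5450/(1 − 0.5450) = 0.5450/0.4550 = 1.1976

Final: 1.1976


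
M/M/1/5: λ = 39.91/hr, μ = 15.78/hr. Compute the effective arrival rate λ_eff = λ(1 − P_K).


ρ = 2.5292; P_K = (1−ρ)ρ^5/(1−ρ^6) = 0.606929
λ_eff = λ(1 − P_K) = 39.91·(1 − 0.606929) = 39.91·0.393071 = 15.6875 /hr

Final: 15.6875 /hr


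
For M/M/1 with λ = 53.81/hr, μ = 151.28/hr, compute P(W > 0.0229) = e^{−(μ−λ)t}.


W ~ Exponential(μ−λ) for M/M/1.
μ − λ = 151.28 − 53.81 = 97.4700
P(W > t) = e^{−(μ−λ)t} = e^{−2.2321} = 0.107307

Final: 0.107307


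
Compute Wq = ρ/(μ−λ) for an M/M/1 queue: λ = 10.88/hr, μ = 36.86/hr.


ρ = 10.88/36.86 = 0.2952
Wq = ρ/(μ−λ) = 0.2952/(36.86 − 10.88) = 0.2952/25.98 = 0.01136 hr

Final: 0.01136 hr


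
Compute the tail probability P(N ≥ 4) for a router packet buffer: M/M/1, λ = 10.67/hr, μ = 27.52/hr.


ρ = 10.67/27.52 = 0.3877
P(N ≥ n) = ρ^n = 0.3877^4 = 0.022598

Final: 0.022598


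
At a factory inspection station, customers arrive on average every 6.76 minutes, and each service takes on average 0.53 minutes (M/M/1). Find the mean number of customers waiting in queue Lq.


λ = 60/6.76 = 8.8757 /hr
μ = 60/0.53 = 113.2075 /hr
ρ = λ/μ = 8.8757/113.2075 = 0.07840
Lq = ρ²/(1−ρ) = 0.006147/0.9216 = 0.006670

Final: 0.006670


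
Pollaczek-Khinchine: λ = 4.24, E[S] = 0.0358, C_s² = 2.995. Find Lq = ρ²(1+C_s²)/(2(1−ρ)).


ρ = λ·E[S] = 4.24·0.0358 = 0.1518
Lq = ρ²(1+C_s²)/(2(1−ρ)) = 0.02304·(1+2.995)/(2·0.8482)
= 0.02304·3.9950/1.6964 = 0.05426

Final: 0.05426


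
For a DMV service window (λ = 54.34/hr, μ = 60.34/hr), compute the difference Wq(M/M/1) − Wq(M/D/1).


ρ = 54.34/60.34 = 0.9006
Wq(M/M/1) = ρ/(μ−λ) = 0.9006/6.00 = 0.15009 hr
Wq(M/D/1) = ρ/(2(μ−λ)) = 0.07505 hr
Savings = 0.15009 − 0.07505 = 0.07505 hr

Final: 0.07505 hr


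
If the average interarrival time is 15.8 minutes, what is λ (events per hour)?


λ = 1/(interarrival time) in consistent units.
1 hour = 60 min, so λ = 60/15.8 = 3.7975 per hour

Final: 3.7975 /hr


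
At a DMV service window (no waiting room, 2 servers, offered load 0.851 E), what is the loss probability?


B(c,a) = (a^c/c!) / Σ_{k=0}^{c} a^k/k!
a^2/2! = 0.362100
Σ terms (k=0..2): 1.00000 + 0.85100 + 0.36210 = 2.213100
B = 0.362100/2.213100 = 0.163617

Final: 0.163617


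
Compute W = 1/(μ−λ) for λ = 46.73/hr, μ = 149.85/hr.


W = 1/(μ−λ) = 1/(149.85 − 46.73) = 1/103.12 = 0.009697 hr

Final: 0.009697 hr


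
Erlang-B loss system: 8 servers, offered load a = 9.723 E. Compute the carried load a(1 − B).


B(8,9.723) = 0.325173 (Erlang-B)
Carried load = a(1 − B) = 9.723·(1 − 0.325173) = 9.723·0.674827 = 6.5613 E

Final: 6.5613 Erlangs


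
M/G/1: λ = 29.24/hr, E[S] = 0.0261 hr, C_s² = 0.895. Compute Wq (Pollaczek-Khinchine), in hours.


ρ = λ·E[S] = 29.24·0.0261 = 0.7632
E[S²] = E[S]²(1+C_s²) = 0.0261²·(1+0.895) = 0.001291
Wq = λ·E[S²]/(2(1−ρ)) = 29.24·0.001291/(2·0.2368) = 0.07969 hr

Final: 0.07969 hr


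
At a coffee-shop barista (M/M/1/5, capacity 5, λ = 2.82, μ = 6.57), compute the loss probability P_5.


ρ = λ/μ = 2.82/6.57 = 0.4292
P_K = (1−ρ)ρ^K/(1−ρ^(K+1)) = (0.5708·0.014569)/(1 − 0.006253)
= 0.008315/0.993747 = 0.008368

Final: 0.008368


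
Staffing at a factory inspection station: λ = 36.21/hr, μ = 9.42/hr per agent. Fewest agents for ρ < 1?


Stability requires cμ > λ ⇔ c > λ/μ.
λ/μ = 36.21/9.42 = 3.8439
Minimum integer c = ⌊3.8439⌋ + 1 = 4
Check: 4·9.42 = 37.68 > 36.21, while 3·9.42 = 28.26 ≤ 36.21

Final: 4 servers


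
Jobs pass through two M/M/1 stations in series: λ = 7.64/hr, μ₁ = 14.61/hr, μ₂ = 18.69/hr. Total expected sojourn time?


Each node sees arrival rate λ = 7.64/hr (tandem ⇒ throughput preserved).
W₁ = 1/(μ₁−λ) = 1/(14.61−7.64) = 0.14347 hr
W₂ = 1/(μ₂−λ) = 1/(18.69−7.64) = 0.09050 hr
W_total = W₁ + W₂ = 0.14347 + 0.09050 = 0.23397 hr

Final: 0.23397 hr


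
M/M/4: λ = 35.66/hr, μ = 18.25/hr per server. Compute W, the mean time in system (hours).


a = 1.9540; ρ = 0.4885; P₀ = 0.137103
Lq = P₀·a^c·ρ/(c!(1−ρ)²) = 0.15548
Wq = Lq/λ = 0.15548/35.66 = 0.004360 hr
W = Wq + 1/μ = 0.004360 + 0.05479 = 0.05915 hr

Final: 0.05915 hr


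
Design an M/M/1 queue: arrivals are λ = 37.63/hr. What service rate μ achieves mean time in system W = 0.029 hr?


W = 1/(μ−λ) ⇒ μ − λ = 1/W = 1/0.029 = 34.4828
μ = λ + 1/W = 37.63 + 34.4828 = 72.1128 per hr

Final: 72.1128 /hr


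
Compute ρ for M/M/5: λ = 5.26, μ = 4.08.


ρ = λ/(cμ) = 5.26/(5·4.08) = 5.26/20.40 = 0.2578

Final: 0.2578


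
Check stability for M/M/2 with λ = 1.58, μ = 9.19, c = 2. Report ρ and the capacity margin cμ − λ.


Total capacity cμ = 2·9.19 = 18.38/hr
ρ = λ/(cμ) = 1.58/18.38 = 0.08596
Stable ⇔ ρ < 1: YES
Spare capacity = cμ − λ = 18.38 − 1.58 = 16.80/hr

Final: ρ = 0.08596; stable; margin = 16.80/hr


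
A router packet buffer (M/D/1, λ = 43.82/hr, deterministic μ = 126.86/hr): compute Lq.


ρ = 43.82/126.86 = 0.3454
M/D/1: Lq = ρ²/(2(1−ρ)) = 0.1193/(2·0.6546) = 0.09114

Final: 0.09114


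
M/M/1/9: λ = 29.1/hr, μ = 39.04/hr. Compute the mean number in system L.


ρ = 29.1/39.04 = 0.7454
L = ρ[1 − (K+1)ρ^K + Kρ^(K+1)] / [(1−ρ)(1−ρ^(K+1))]
Numerator: 0.7454·(1 − 10·0.071031 + 9·0.052946) = 0.571118
Denominator: (0.2546)·(0.947054) = 0.241130
L = 0.571118/0.241130 = 2.3685

Final: 2.3685


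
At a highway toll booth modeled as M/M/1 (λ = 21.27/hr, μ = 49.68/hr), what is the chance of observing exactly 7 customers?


ρ = 21.27/49.68 = 0.4281
P_n = (1−ρ)·ρ^n = (1 − 0.4281)·0.4281^7 = 0.5719·0.002637 = 0.001508

Final: 0.001508


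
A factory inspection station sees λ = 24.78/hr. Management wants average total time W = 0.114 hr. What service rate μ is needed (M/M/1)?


W = 1/(μ−λ) ⇒ μ − λ = 1/W = 1/0.114 = 8.7719
μ = λ + 1/W = 24.78 + 8.7719 = 33.5519 per hr

Final: 33.5519 /hr


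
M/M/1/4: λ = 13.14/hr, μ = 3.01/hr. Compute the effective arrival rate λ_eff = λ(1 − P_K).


ρ = 4.3654; P_K = (1−ρ)ρ^4/(1−ρ^5) = 0.771415
λ_eff = λ(1 − P_K) = 13.14·(1 − 0.771415) = 13.14·0.228585 = 3.0036 /hr

Final: 3.0036 /hr


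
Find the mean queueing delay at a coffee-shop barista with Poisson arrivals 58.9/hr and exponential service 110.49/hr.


ρ = 58.9/110.49 = 0.5331
Wq = ρ/(μ−λ) = 0.5331/(110.49 − 58.9) = 0.5331/51.59 = 0.01033 hr

Final: 0.01033 hr


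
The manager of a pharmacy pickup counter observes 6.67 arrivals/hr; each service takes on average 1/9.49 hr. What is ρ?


ρ = λ/μ = 6.67/9.49 = 0.7028

Final: 0.7028


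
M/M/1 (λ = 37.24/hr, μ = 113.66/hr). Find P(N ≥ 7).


ρ = 37.24/113.66 = 0.3276
P(N ≥ n) = ρ^n = 0.3276^7 = 0.0004053

Final: 0.0004053


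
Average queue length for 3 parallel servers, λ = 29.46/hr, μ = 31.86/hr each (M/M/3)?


a = λ/μ = 0.9247; ρ = a/3 = 0.3082
P₀ = 0.393290
Lq = P₀·a^c·ρ / (c!·(1−ρ)²) = 0.393290·0.79061·0.3082/(6·0.47855)
= 0.03338

Final: 0.03338


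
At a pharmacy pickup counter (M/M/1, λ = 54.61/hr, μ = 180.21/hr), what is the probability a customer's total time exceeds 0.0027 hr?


W ~ Exponential(μ−λ) for M/M/1.
μ − λ = 180.21 − 54.61 = 125.6000
P(W > t) = e^{−(μ−λ)t} = e^{−0.3391} = 0.712397

Final: 0.712397
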